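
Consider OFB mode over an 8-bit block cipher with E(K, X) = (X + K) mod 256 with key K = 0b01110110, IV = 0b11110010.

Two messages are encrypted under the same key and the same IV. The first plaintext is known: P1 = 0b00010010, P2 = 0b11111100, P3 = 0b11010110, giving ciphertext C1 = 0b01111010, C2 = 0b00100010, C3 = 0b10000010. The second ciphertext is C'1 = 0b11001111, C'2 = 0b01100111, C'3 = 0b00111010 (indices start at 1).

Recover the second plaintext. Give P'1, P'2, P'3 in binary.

In OFB with a reused IV, both messages share the same keystream S_i, so C_i ⊕ C'_i = P_i ⊕ P'_i and thus P'_i = P_i ⊕ C_i ⊕ C'_i.
P'1: 0b00010010 ⊕ 0b01111010 ⊕ 0b11001111 = 0b10100111.
P'2: 0b11111100 ⊕ 0b00100010 ⊕ 0b01100111 = 0b10111001.
P'3: 0b11010110 ⊕ 0b10000010 ⊕ 0b00111010 = 0b01101110.

P'1 = 0b10100111, P'2 = 0b10111001, P'3 = 0b01101110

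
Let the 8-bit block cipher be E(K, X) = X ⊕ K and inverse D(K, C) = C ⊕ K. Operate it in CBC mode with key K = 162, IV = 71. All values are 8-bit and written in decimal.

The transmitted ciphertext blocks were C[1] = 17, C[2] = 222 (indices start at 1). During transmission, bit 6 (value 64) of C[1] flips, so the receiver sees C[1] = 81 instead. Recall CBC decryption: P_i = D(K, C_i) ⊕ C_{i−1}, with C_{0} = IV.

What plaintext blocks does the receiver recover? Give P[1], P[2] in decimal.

P[1] = 180, P[2] = 45

Only C[1] changed, to 81. In CBC, a change in C_i garbles P_i and flips the same bit in P_{i+1}. Decrypting the received ciphertext:
P[1]: D(K, 81) = 243; 243 ⊕ 71 = 180.
P[2]: D(K, 222) = 124; 124 ⊕ 81 = 45.
Blocks that differ from the original plaintext: P[1], P[2].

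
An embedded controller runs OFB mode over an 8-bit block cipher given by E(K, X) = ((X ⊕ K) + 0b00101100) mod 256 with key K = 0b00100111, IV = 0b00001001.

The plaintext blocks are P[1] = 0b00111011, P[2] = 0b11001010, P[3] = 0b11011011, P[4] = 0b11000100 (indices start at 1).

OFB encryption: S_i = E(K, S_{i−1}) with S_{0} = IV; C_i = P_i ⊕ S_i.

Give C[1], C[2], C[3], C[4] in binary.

C[1] = 0b01100001, C[2] = 0b01100011, C[3] = 0b01100001, C[4] = 0b00001101

C[1]: S = E(K, 0b00001001) = 0b01011010; 0b00111011 ⊕ 0b01011010 = 0b01100001.
C[2]: S = E(K, 0b01011010) = 0b10101001; 0b11001010 ⊕ 0b10101001 = 0b01100011.
C[3]: S = E(K, 0b10101001) = 0b10111010; 0b11011011 ⊕ 0b10111010 = 0b01100001.
C[4]: S = E(K, 0b10111010) = 0b11001001; 0b11000100 ⊕ 0b11001001 = 0b00001101.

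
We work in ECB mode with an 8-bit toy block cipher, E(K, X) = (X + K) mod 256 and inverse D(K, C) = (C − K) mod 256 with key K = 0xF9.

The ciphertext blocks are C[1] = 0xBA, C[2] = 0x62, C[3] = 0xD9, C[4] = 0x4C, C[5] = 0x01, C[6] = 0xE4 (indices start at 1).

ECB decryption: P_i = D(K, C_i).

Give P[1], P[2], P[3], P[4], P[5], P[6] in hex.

P[1]: D(K, 0xBA) = 0xC1.
P[2]: D(K, 0x62) = 0x69.
P[3]: D(K, 0xD9) = 0xE0.
P[4]: D(K, 0x4C) = 0x53.
P[5]: D(K, 0x01) = 0x08.
P[6]: D(K, 0xE4) = 0xEB.

P[1] = 0xC1, P[2] = 0x69, P[3] = 0xE0, P[4] = 0x53, P[5] = 0x08, P[6] = 0xEB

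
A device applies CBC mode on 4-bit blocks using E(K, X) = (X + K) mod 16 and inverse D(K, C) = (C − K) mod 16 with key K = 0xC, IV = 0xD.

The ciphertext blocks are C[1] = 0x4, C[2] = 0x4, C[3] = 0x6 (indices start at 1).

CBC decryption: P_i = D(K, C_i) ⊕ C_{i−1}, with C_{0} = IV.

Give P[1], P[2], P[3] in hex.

P[1]: D(K, 0x4) = 0x8; 0x8 ⊕ 0xD = 0x5.
P[2]: D(K, 0x4) = 0x8; 0x8 ⊕ 0x4 = 0xC.
P[3]: D(K, 0x6) = 0xA; 0xA ⊕ 0x4 = 0xE.

P[1] = 0x5, P[2] = 0xC, P[3] = 0xE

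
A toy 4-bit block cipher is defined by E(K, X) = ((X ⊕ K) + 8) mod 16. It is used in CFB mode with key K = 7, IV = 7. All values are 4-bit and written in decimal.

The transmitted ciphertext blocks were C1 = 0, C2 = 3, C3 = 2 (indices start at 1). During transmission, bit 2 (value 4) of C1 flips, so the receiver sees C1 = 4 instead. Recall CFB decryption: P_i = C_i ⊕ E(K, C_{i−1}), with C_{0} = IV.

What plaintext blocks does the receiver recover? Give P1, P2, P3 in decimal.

P1 = 12, P2 = 8, P3 = 14

Only C1 changed, to 4. In CFB, a change in C_i flips the same bit in P_i and garbles P_{i+1}. Decrypting the received ciphertext:
P1: E(K, 7) = 8; 4 ⊕ 8 = 12.
P2: E(K, 4) = 11; 3 ⊕ 11 = 8.
P3: E(K, 3) = 12; 2 ⊕ 12 = 14.
Blocks that differ from the original plaintext: P1, P2.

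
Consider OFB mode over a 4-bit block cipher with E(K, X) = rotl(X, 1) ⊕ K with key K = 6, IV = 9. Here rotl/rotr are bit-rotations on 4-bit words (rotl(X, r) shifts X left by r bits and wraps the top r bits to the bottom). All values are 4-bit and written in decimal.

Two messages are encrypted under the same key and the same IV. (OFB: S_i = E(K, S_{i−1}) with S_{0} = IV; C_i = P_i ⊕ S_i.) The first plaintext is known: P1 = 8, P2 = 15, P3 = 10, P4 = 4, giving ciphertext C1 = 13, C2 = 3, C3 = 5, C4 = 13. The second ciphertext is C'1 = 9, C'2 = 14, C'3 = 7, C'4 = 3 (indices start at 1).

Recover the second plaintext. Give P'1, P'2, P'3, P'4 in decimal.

P'1 = 12, P'2 = 2, P'3 = 8, P'4 = 10

In OFB with a reused IV, both messages share the same keystream S_i, so C_i ⊕ C'_i = P_i ⊕ P'_i and thus P'_i = P_i ⊕ C_i ⊕ C'_i.
P'1: 8 ⊕ 13 ⊕ 9 = 12.
P'2: 15 ⊕ 3 ⊕ 14 = 2.
P'3: 10 ⊕ 5 ⊕ 7 = 8.
P'4: 4 ⊕ 13 ⊕ 3 = 10.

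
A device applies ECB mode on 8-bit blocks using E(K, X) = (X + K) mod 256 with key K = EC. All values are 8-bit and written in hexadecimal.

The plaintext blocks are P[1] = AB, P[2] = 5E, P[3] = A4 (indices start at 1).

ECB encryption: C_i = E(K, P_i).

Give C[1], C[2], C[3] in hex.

C[1] = 97, C[2] = 4A, C[3] = 90

C[1]: E(K, AB) = 97.
C[2]: E(K, 5E) = 4A.
C[3]: E(K, A4) = 90.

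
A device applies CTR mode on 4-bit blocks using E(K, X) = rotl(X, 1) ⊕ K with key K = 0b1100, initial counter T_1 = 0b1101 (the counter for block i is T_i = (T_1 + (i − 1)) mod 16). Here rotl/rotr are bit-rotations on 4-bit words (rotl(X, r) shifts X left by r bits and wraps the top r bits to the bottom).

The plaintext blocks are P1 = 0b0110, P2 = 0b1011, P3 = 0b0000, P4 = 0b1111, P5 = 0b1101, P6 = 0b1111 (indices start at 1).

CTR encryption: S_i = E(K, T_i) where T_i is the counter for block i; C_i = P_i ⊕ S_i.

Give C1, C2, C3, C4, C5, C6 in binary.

C1 = 0b0001, C2 = 0b1010, C3 = 0b0011, C4 = 0b0011, C5 = 0b0011, C6 = 0b0111

C1: T = 0b1101, S = E(K, T) = 0b0111; 0b0110 ⊕ 0b0111 = 0b0001.
C2: T = 0b1110, S = E(K, T) = 0b0001; 0b1011 ⊕ 0b0001 = 0b1010.
C3: T = 0b1111, S = E(K, T) = 0b0011; 0b0000 ⊕ 0b0011 = 0b0011.
C4: T = 0b0000, S = E(K, T) = 0b1100; 0b1111 ⊕ 0b1100 = 0b0011.
C5: T = 0b0001, S = E(K, T) = 0b1110; 0b1101 ⊕ 0b1110 = 0b0011.
C6: T = 0b0010, S = E(K, T) = 0b1000; 0b1111 ⊕ 0b1000 = 0b0111.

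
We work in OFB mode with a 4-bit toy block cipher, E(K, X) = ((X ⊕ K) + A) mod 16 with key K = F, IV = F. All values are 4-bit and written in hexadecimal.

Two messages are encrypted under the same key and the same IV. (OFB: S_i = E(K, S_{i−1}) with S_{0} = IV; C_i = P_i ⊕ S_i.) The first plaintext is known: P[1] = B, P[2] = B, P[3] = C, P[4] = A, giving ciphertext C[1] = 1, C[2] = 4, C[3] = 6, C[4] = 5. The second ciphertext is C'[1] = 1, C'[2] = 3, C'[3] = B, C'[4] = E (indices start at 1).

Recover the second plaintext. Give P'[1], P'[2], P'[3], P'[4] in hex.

P'[1] = B, P'[2] = C, P'[3] = 1, P'[4] = 1

In OFB with a reused IV, both messages share the same keystream S_i, so C_i ⊕ C'_i = P_i ⊕ P'_i and thus P'_i = P_i ⊕ C_i ⊕ C'_i.
P'[1]: B ⊕ 1 ⊕ 1 = B.
P'[2]: B ⊕ 4 ⊕ 3 = C.
P'[3]: C ⊕ 6 ⊕ B = 1.
P'[4]: A ⊕ 5 ⊕ E = 1.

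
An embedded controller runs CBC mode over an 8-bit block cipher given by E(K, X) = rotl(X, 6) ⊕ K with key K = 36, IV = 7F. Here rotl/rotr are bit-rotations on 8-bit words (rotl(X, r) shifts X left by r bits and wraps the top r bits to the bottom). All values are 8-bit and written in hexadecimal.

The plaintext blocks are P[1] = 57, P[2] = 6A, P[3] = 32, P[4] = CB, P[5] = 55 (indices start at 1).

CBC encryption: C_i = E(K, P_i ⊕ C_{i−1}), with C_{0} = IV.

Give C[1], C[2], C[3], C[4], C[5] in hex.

C[1] = 3C, C[2] = A3, C[3] = 52, C[4] = 50, C[5] = 77

C[1]: P[1] ⊕ 7F = 28; E(K, 28) = 3C.
C[2]: P[2] ⊕ 3C = 56; E(K, 56) = A3.
C[3]: P[3] ⊕ A3 = 91; E(K, 91) = 52.
C[4]: P[4] ⊕ 52 = 99; E(K, 99) = 50.
C[5]: P[5] ⊕ 50 = 05; E(K, 05) = 77.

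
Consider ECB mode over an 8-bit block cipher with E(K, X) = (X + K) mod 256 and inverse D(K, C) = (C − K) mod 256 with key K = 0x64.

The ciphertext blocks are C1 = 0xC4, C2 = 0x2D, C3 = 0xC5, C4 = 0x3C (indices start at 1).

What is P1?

P1 = 0x60

ECB decryption: P_i = D(K, C_i).
P1: D(K, 0xC4) = 0x60.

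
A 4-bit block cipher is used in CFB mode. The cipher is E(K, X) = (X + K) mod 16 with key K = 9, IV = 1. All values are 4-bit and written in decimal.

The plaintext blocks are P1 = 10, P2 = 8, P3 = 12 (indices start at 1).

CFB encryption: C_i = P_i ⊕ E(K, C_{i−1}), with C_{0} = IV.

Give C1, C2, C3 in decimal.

C1 = 0, C2 = 1, C3 = 6

C1: E(K, 1) = 10; 10 ⊕ 10 = 0.
C2: E(K, 0) = 9; 8 ⊕ 9 = 1.
C3: E(K, 1) = 10; 12 ⊕ 10 = 6.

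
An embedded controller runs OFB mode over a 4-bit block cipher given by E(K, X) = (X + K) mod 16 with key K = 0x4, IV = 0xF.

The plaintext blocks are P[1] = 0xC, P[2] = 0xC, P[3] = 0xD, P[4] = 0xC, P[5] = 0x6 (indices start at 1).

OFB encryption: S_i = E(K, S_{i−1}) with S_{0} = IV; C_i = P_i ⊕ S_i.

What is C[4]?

C[1]: S = E(K, 0xF) = 0x3; 0xC ⊕ 0x3 = 0xF.
C[2]: S = E(K, 0x3) = 0x7; 0xC ⊕ 0x7 = 0xB.
C[3]: S = E(K, 0x7) = 0xB; 0xD ⊕ 0xB = 0x6.
C[4]: S = E(K, 0xB) = 0xF; 0xC ⊕ 0xF = 0x3.

C[4] = 0x3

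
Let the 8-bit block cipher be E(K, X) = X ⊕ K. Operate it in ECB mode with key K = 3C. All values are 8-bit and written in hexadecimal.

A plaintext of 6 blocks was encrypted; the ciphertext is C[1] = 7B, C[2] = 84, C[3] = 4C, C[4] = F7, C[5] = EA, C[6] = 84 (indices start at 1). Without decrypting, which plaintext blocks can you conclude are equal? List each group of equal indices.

ECB encrypts each block independently with the same key, so equal ciphertext blocks imply equal plaintext blocks.
C[2] = C[6] = 84, so P[2] = P[6].

P[2] = P[6]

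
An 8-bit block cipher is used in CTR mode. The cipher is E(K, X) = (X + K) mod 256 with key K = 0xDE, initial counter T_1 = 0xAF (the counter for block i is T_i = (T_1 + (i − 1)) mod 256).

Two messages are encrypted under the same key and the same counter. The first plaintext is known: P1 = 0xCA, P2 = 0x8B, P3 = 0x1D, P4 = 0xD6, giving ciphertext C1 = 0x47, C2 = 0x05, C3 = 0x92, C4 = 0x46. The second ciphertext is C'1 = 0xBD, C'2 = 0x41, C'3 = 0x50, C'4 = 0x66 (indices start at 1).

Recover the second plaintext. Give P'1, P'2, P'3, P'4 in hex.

In CTR with a reused counter, both messages share the same keystream S_i, so C_i ⊕ C'_i = P_i ⊕ P'_i and thus P'_i = P_i ⊕ C_i ⊕ C'_i.
P'1: 0xCA ⊕ 0x47 ⊕ 0xBD = 0x30.
P'2: 0x8B ⊕ 0x05 ⊕ 0x41 = 0xCF.
P'3: 0x1D ⊕ 0x92 ⊕ 0x50 = 0xDF.
P'4: 0xD6 ⊕ 0x46 ⊕ 0x66 = 0xF6.

P'1 = 0x30, P'2 = 0xCF, P'3 = 0xDF, P'4 = 0xF6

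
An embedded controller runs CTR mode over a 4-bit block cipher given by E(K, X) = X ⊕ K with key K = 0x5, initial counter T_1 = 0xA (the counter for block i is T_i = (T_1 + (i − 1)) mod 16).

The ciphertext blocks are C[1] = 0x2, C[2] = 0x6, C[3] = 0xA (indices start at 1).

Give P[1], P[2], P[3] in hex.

P[1] = 0xD, P[2] = 0x8, P[3] = 0x3

CTR decryption: S_i = E(K, T_i) where T_i is the counter for block i; P_i = C_i ⊕ S_i.
P[1]: T = 0xA, S = E(K, T) = 0xF; 0x2 ⊕ 0xF = 0xD.
P[2]: T = 0xB, S = E(K, T) = 0xE; 0x6 ⊕ 0xE = 0x8.
P[3]: T = 0xC, S = E(K, T) = 0x9; 0xA ⊕ 0x9 = 0x3.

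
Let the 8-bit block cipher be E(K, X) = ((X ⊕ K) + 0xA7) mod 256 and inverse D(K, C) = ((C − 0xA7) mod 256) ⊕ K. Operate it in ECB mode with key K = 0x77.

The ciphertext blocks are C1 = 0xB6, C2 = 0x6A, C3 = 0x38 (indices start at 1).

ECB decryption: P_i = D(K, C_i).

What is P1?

P1: D(K, 0xB6) = 0x78.

P1 = 0x78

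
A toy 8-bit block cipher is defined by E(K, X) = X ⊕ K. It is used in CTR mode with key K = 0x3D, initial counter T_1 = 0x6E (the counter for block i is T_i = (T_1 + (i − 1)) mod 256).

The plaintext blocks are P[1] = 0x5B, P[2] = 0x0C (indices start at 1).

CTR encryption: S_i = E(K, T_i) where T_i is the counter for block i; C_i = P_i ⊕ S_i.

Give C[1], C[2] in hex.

C[1] = 0x08, C[2] = 0x5E

C[1]: T = 0x6E, S = E(K, T) = 0x53; 0x5B ⊕ 0x53 = 0x08.
C[2]: T = 0x6F, S = E(K, T) = 0x52; 0x0C ⊕ 0x52 = 0x5E.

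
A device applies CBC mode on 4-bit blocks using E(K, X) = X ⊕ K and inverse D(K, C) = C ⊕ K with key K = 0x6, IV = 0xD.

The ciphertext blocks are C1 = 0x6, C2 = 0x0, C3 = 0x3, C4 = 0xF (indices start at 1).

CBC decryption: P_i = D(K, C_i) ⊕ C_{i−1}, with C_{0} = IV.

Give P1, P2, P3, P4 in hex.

P1: D(K, 0x6) = 0x0; 0x0 ⊕ 0xD = 0xD.
P2: D(K, 0x0) = 0x6; 0x6 ⊕ 0x6 = 0x0.
P3: D(K, 0x3) = 0x5; 0x5 ⊕ 0x0 = 0x5.
P4: D(K, 0xF) = 0x9; 0x9 ⊕ 0x3 = 0xA.

P1 = 0xD, P2 = 0x0, P3 = 0x5, P4 = 0xA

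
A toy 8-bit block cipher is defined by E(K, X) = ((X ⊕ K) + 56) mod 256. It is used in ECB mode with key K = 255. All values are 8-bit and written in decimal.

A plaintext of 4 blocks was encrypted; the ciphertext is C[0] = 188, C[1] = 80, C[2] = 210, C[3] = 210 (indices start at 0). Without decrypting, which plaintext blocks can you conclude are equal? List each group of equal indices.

P[2] = P[3]

ECB encrypts each block independently with the same key, so equal ciphertext blocks imply equal plaintext blocks.
C[2] = C[3] = 210, so P[2] = P[3].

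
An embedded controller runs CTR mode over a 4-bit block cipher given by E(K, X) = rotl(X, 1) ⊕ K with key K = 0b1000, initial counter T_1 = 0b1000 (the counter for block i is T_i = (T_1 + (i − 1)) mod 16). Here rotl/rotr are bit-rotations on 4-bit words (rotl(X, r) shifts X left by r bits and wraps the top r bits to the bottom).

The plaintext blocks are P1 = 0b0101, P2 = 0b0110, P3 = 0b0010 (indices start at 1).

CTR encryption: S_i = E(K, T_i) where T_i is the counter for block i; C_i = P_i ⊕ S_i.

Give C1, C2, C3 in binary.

C1 = 0b1100, C2 = 0b1101, C3 = 0b1111

C1: T = 0b1000, S = E(K, T) = 0b1001; 0b0101 ⊕ 0b1001 = 0b1100.
C2: T = 0b1001, S = E(K, T) = 0b1011; 0b0110 ⊕ 0b1011 = 0b1101.
C3: T = 0b1010, S = E(K, T) = 0b1101; 0b0010 ⊕ 0b1101 = 0b1111.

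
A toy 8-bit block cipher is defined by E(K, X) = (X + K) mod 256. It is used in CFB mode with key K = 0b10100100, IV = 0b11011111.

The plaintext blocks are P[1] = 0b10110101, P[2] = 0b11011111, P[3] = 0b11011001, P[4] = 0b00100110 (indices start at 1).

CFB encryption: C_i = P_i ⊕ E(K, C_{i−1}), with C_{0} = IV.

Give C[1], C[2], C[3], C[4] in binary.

C[1]: E(K, 0b11011111) = 0b10000011; 0b10110101 ⊕ 0b10000011 = 0b00110110.
C[2]: E(K, 0b00110110) = 0b11011010; 0b11011111 ⊕ 0b11011010 = 0b00000101.
C[3]: E(K, 0b00000101) = 0b10101001; 0b11011001 ⊕ 0b10101001 = 0b01110000.
C[4]: E(K, 0b01110000) = 0b00010100; 0b00100110 ⊕ 0b00010100 = 0b00110010.

C[1] = 0b00110110, C[2] = 0b00000101, C[3] = 0b01110000, C[4] = 0b00110010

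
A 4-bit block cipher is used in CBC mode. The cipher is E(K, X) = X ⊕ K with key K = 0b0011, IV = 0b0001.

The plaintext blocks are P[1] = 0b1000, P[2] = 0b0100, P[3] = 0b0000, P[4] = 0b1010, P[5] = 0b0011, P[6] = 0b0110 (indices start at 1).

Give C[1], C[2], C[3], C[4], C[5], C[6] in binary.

CBC encryption: C_i = E(K, P_i ⊕ C_{i−1}), with C_{0} = IV.
C[1]: P[1] ⊕ 0b0001 = 0b1001; E(K, 0b1001) = 0b1010.
C[2]: P[2] ⊕ 0b1010 = 0b1110; E(K, 0b1110) = 0b1101.
C[3]: P[3] ⊕ 0b1101 = 0b1101; E(K, 0b1101) = 0b1110.
C[4]: P[4] ⊕ 0b1110 = 0b0100; E(K, 0b0100) = 0b0111.
C[5]: P[5] ⊕ 0b0111 = 0b0100; E(K, 0b0100) = 0b0111.
C[6]: P[6] ⊕ 0b0111 = 0b0001; E(K, 0b0001) = 0b0010.

C[1] = 0b1010, C[2] = 0b1101, C[3] = 0b1110, C[4] = 0b0111, C[5] = 0b0111, C[6] = 0b0010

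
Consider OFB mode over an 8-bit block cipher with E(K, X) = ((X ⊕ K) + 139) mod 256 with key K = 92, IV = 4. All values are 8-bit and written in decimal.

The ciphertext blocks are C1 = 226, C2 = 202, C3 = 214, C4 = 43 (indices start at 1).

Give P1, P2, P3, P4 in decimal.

P1 = 1, P2 = 128, P3 = 119, P4 = 163

OFB decryption: S_i = E(K, S_{i−1}) with S_{0} = IV; P_i = C_i ⊕ S_i.
P1: S = E(K, 4) = 227; 226 ⊕ 227 = 1.
P2: S = E(K, 227) = 74; 202 ⊕ 74 = 128.
P3: S = E(K, 74) = 161; 214 ⊕ 161 = 119.
P4: S = E(K, 161) = 136; 43 ⊕ 136 = 163.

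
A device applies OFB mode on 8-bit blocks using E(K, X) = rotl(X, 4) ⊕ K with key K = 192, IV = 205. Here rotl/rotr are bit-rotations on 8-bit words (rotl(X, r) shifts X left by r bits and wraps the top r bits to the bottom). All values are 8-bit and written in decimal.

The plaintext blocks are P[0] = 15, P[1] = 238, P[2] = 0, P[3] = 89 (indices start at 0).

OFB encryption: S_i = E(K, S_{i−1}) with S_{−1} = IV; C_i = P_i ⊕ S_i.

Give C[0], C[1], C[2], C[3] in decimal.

C[0]: S = E(K, 205) = 28; 15 ⊕ 28 = 19.
C[1]: S = E(K, 28) = 1; 238 ⊕ 1 = 239.
C[2]: S = E(K, 1) = 208; 0 ⊕ 208 = 208.
C[3]: S = E(K, 208) = 205; 89 ⊕ 205 = 148.

C[0] = 19, C[1] = 239, C[2] = 208, C[3] = 148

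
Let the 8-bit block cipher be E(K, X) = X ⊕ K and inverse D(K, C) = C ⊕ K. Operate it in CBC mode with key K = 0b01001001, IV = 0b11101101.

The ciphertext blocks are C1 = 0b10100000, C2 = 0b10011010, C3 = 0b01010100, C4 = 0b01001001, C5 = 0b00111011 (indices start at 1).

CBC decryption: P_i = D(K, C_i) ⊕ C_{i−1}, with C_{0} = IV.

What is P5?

P5 = 0b00111011

P5: D(K, 0b00111011) = 0b01110010; 0b01110010 ⊕ 0b01001001 = 0b00111011.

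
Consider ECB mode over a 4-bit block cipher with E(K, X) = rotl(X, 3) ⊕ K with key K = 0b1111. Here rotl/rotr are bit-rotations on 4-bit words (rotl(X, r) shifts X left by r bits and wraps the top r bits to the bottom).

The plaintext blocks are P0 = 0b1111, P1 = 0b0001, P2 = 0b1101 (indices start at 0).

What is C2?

ECB encryption: C_i = E(K, P_i).
C2: E(K, 0b1101) = 0b0001.

C2 = 0b0001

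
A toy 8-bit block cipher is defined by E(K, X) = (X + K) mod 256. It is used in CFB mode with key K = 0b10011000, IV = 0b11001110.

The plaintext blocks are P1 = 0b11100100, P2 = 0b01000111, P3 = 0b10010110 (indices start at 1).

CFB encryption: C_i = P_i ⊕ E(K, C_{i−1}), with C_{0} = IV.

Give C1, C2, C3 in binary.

C1: E(K, 0b11001110) = 0b01100110; 0b11100100 ⊕ 0b01100110 = 0b10000010.
C2: E(K, 0b10000010) = 0b00011010; 0b01000111 ⊕ 0b00011010 = 0b01011101.
C3: E(K, 0b01011101) = 0b11110101; 0b10010110 ⊕ 0b11110101 = 0b01100011.

C1 = 0b10000010, C2 = 0b01011101, C3 = 0b01100011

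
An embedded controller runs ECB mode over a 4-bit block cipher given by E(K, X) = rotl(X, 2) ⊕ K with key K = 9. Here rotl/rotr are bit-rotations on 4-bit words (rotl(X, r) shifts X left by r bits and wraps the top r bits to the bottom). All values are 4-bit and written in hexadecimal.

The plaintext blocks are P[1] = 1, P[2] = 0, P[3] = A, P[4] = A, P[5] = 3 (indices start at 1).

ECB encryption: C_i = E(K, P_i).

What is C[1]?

C[1] = D

C[1]: E(K, 1) = D.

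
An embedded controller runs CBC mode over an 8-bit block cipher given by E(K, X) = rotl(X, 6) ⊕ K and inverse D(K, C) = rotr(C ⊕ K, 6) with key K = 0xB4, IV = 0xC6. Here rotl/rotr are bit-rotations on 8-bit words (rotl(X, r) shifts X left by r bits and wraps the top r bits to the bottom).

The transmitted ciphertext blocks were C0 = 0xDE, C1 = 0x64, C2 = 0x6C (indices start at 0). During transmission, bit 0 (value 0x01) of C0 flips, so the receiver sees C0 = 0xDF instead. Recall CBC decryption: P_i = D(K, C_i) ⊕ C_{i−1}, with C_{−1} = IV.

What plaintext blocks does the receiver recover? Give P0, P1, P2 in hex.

P0 = 0x6B, P1 = 0x9C, P2 = 0x07

Only C0 changed, to 0xDF. In CBC, a change in C_i garbles P_i and flips the same bit in P_{i+1}. Decrypting the received ciphertext:
P0: D(K, 0xDF) = 0xAD; 0xAD ⊕ 0xC6 = 0x6B.
P1: D(K, 0x64) = 0x43; 0x43 ⊕ 0xDF = 0x9C.
P2: D(K, 0x6C) = 0x63; 0x63 ⊕ 0x64 = 0x07.
Blocks that differ from the original plaintext: P0, P1.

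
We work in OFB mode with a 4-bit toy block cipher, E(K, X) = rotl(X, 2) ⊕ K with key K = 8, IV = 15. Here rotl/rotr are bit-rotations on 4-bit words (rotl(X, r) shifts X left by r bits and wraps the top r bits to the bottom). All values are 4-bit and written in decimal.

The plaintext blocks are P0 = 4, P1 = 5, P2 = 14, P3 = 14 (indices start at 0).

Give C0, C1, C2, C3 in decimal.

OFB encryption: S_i = E(K, S_{i−1}) with S_{−1} = IV; C_i = P_i ⊕ S_i.
C0: S = E(K, 15) = 7; 4 ⊕ 7 = 3.
C1: S = E(K, 7) = 5; 5 ⊕ 5 = 0.
C2: S = E(K, 5) = 13; 14 ⊕ 13 = 3.
C3: S = E(K, 13) = 15; 14 ⊕ 15 = 1.

C0 = 3, C1 = 0, C2 = 3, C3 = 1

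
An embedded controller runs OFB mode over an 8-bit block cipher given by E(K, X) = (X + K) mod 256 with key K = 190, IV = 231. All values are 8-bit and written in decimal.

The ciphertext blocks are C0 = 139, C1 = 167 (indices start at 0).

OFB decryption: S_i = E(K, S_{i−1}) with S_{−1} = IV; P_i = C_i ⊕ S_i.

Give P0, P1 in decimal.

P0: S = E(K, 231) = 165; 139 ⊕ 165 = 46.
P1: S = E(K, 165) = 99; 167 ⊕ 99 = 196.

P0 = 46, P1 = 196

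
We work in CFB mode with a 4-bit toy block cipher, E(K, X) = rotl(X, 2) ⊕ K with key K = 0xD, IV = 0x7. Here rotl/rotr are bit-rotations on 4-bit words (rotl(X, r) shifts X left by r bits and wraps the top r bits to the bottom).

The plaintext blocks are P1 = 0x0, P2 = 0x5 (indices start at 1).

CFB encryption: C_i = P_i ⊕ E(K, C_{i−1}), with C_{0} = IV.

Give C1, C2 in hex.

C1: E(K, 0x7) = 0x0; 0x0 ⊕ 0x0 = 0x0.
C2: E(K, 0x0) = 0xD; 0x5 ⊕ 0xD = 0x8.

C1 = 0x0, C2 = 0x8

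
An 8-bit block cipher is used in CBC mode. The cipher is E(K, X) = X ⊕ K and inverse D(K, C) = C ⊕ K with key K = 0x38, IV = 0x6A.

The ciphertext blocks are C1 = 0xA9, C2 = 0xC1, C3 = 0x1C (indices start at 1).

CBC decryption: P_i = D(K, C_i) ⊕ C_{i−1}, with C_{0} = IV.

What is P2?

P2: D(K, 0xC1) = 0xF9; 0xF9 ⊕ 0xA9 = 0x50.

P2 = 0x50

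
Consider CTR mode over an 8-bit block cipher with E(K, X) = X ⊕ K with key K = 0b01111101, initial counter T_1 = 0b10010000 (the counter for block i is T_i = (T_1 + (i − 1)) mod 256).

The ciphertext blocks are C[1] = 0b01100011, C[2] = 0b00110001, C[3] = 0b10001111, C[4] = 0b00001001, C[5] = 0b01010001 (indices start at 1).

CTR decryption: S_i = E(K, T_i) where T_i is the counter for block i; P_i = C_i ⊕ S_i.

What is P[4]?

P[4]: T = 0b10010011, S = E(K, T) = 0b11101110; 0b00001001 ⊕ 0b11101110 = 0b11100111.

P[4] = 0b11100111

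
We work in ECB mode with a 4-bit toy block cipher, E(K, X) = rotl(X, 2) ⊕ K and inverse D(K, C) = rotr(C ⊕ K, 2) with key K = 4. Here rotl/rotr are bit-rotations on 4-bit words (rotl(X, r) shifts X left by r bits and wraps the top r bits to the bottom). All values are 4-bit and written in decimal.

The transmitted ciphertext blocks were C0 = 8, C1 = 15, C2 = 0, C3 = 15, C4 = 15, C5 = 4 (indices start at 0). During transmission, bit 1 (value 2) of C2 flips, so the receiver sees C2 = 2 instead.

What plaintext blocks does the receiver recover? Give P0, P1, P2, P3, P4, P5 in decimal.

P0 = 3, P1 = 14, P2 = 9, P3 = 14, P4 = 14, P5 = 0

ECB decryption: P_i = D(K, C_i).
Only C2 changed, to 2. In ECB, a change in C_i affects only P_i. Decrypting the received ciphertext:
P0: D(K, 8) = 3.
P1: D(K, 15) = 14.
P2: D(K, 2) = 9.
P3: D(K, 15) = 14.
P4: D(K, 15) = 14.
P5: D(K, 4) = 0.
Blocks that differ from the original plaintext: P2.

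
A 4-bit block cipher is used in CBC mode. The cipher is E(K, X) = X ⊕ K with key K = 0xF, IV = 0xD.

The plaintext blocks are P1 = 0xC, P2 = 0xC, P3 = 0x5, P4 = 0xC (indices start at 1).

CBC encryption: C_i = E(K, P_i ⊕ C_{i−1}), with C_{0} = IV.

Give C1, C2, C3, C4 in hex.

C1: P1 ⊕ 0xD = 0x1; E(K, 0x1) = 0xE.
C2: P2 ⊕ 0xE = 0x2; E(K, 0x2) = 0xD.
C3: P3 ⊕ 0xD = 0x8; E(K, 0x8) = 0x7.
C4: P4 ⊕ 0x7 = 0xB; E(K, 0xB) = 0x4.

C1 = 0xE, C2 = 0xD, C3 = 0x7, C4 = 0x4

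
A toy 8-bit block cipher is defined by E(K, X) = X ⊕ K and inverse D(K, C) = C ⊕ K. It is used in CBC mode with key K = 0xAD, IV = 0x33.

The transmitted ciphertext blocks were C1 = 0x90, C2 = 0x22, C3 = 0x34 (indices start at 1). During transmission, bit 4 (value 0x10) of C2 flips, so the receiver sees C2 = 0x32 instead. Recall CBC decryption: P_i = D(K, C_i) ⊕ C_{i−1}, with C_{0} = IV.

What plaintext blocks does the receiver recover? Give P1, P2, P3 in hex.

Only C2 changed, to 0x32. In CBC, a change in C_i garbles P_i and flips the same bit in P_{i+1}. Decrypting the received ciphertext:
P1: D(K, 0x90) = 0x3D; 0x3D ⊕ 0x33 = 0x0E.
P2: D(K, 0x32) = 0x9F; 0x9F ⊕ 0x90 = 0x0F.
P3: D(K, 0x34) = 0x99; 0x99 ⊕ 0x32 = 0xAB.
Blocks that differ from the original plaintext: P2, P3.

P1 = 0x0E, P2 = 0x0F, P3 = 0xAB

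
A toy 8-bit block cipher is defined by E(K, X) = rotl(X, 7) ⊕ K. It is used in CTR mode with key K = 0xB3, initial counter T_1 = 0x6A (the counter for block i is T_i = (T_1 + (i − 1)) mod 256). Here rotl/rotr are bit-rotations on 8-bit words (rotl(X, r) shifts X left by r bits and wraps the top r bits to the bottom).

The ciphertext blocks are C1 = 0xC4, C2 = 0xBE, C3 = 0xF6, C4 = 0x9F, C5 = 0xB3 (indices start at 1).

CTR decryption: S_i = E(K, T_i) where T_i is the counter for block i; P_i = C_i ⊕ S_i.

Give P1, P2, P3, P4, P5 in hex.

P1: T = 0x6A, S = E(K, T) = 0x86; 0xC4 ⊕ 0x86 = 0x42.
P2: T = 0x6B, S = E(K, T) = 0x06; 0xBE ⊕ 0x06 = 0xB8.
P3: T = 0x6C, S = E(K, T) = 0x85; 0xF6 ⊕ 0x85 = 0x73.
P4: T = 0x6D, S = E(K, T) = 0x05; 0x9F ⊕ 0x05 = 0x9A.
P5: T = 0x6E, S = E(K, T) = 0x84; 0xB3 ⊕ 0x84 = 0x37.

P1 = 0x42, P2 = 0xB8, P3 = 0x73, P4 = 0x9A, P5 = 0x37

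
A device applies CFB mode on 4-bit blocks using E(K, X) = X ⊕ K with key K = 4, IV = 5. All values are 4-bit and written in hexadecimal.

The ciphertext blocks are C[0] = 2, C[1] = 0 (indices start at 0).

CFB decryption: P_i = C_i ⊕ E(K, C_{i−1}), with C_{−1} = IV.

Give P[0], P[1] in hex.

P[0] = 3, P[1] = 6

P[0]: E(K, 5) = 1; 2 ⊕ 1 = 3.
P[1]: E(K, 2) = 6; 0 ⊕ 6 = 6.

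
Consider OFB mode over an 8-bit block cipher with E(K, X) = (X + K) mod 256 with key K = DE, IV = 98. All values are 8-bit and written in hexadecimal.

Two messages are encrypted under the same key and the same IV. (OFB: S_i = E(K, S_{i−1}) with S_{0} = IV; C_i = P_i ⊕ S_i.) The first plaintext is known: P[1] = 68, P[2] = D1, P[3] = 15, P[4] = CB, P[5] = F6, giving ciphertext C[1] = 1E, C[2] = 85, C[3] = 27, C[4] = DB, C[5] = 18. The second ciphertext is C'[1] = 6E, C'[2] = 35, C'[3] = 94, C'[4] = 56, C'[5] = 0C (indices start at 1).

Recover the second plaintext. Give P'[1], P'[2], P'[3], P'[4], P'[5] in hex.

In OFB with a reused IV, both messages share the same keystream S_i, so C_i ⊕ C'_i = P_i ⊕ P'_i and thus P'_i = P_i ⊕ C_i ⊕ C'_i.
P'[1]: 68 ⊕ 1E ⊕ 6E = 18.
P'[2]: D1 ⊕ 85 ⊕ 35 = 61.
P'[3]: 15 ⊕ 27 ⊕ 94 = A6.
P'[4]: CB ⊕ DB ⊕ 56 = 46.
P'[5]: F6 ⊕ 18 ⊕ 0C = E2.

P'[1] = 18, P'[2] = 61, P'[3] = A6, P'[4] = 46, P'[5] = E2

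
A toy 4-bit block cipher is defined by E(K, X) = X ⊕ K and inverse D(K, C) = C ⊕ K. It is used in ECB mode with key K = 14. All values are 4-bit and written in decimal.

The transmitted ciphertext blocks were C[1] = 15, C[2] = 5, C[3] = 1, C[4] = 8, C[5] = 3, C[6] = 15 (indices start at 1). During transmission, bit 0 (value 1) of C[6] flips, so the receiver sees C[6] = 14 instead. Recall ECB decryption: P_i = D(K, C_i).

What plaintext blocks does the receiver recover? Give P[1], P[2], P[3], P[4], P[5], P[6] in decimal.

Only C[6] changed, to 14. In ECB, a change in C_i affects only P_i. Decrypting the received ciphertext:
P[1]: D(K, 15) = 1.
P[2]: D(K, 5) = 11.
P[3]: D(K, 1) = 15.
P[4]: D(K, 8) = 6.
P[5]: D(K, 3) = 13.
P[6]: D(K, 14) = 0.
Blocks that differ from the original plaintext: P[6].

P[1] = 1, P[2] = 11, P[3] = 15, P[4] = 6, P[5] = 13, P[6] = 0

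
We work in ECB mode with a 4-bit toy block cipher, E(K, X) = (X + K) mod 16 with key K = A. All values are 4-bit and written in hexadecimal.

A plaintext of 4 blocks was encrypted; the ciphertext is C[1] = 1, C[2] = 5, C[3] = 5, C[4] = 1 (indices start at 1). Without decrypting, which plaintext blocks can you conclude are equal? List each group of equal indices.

P[1] = P[4]; P[2] = P[3]

ECB encrypts each block independently with the same key, so equal ciphertext blocks imply equal plaintext blocks.
C[1] = C[4] = 1, so P[1] = P[4].
C[2] = C[3] = 5, so P[2] = P[3].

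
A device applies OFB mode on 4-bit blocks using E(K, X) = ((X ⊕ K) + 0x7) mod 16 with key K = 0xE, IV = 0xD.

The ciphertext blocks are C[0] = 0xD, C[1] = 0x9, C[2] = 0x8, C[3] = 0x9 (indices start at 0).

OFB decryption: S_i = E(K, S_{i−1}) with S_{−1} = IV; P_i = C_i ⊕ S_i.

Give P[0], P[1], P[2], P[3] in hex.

P[0] = 0x7, P[1] = 0x2, P[2] = 0x4, P[3] = 0x0

P[0]: S = E(K, 0xD) = 0xA; 0xD ⊕ 0xA = 0x7.
P[1]: S = E(K, 0xA) = 0xB; 0x9 ⊕ 0xB = 0x2.
P[2]: S = E(K, 0xB) = 0xC; 0x8 ⊕ 0xC = 0x4.
P[3]: S = E(K, 0xC) = 0x9; 0x9 ⊕ 0x9 = 0x0.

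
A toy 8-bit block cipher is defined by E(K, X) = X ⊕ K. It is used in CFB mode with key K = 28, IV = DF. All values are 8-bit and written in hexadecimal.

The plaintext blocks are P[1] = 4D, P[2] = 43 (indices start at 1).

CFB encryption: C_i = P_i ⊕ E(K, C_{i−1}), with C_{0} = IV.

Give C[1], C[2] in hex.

C[1] = BA, C[2] = D1

C[1]: E(K, DF) = F7; 4D ⊕ F7 = BA.
C[2]: E(K, BA) = 92; 43 ⊕ 92 = D1.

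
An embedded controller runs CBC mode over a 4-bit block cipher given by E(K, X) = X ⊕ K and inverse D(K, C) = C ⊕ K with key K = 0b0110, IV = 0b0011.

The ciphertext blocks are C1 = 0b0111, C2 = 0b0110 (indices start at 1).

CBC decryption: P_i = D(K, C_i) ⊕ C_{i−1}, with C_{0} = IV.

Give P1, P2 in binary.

P1 = 0b0010, P2 = 0b0111

P1: D(K, 0b0111) = 0b0001; 0b0001 ⊕ 0b0011 = 0b0010.
P2: D(K, 0b0110) = 0b0000; 0b0000 ⊕ 0b0111 = 0b0111.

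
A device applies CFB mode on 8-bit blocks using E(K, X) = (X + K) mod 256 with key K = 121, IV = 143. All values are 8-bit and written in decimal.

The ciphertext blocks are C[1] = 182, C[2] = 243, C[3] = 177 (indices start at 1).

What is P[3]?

P[3] = 221

CFB decryption: P_i = C_i ⊕ E(K, C_{i−1}), with C_{0} = IV.
P[3]: E(K, 243) = 108; 177 ⊕ 108 = 221.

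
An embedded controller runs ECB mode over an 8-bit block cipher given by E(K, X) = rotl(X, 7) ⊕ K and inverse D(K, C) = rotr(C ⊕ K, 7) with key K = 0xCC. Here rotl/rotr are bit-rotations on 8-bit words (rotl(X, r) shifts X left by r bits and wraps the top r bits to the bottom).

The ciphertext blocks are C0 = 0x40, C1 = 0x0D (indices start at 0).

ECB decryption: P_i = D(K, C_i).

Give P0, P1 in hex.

P0 = 0x19, P1 = 0x83

P0: D(K, 0x40) = 0x19.
P1: D(K, 0x0D) = 0x83.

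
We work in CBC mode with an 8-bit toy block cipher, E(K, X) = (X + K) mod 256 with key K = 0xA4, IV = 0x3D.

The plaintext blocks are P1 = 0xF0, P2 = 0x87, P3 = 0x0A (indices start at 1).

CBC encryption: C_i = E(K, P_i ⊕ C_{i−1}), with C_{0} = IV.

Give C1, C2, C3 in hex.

C1 = 0x71, C2 = 0x9A, C3 = 0x34

C1: P1 ⊕ 0x3D = 0xCD; E(K, 0xCD) = 0x71.
C2: P2 ⊕ 0x71 = 0xF6; E(K, 0xF6) = 0x9A.
C3: P3 ⊕ 0x9A = 0x90; E(K, 0x90) = 0x34.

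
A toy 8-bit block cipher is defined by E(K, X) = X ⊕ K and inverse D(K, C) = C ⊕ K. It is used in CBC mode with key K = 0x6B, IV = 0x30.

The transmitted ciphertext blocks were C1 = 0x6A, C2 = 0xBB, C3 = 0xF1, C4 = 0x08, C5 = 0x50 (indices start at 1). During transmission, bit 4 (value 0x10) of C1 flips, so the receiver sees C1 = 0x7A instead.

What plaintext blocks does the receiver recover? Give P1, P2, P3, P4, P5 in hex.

CBC decryption: P_i = D(K, C_i) ⊕ C_{i−1}, with C_{0} = IV.
Only C1 changed, to 0x7A. In CBC, a change in C_i garbles P_i and flips the same bit in P_{i+1}. Decrypting the received ciphertext:
P1: D(K, 0x7A) = 0x11; 0x11 ⊕ 0x30 = 0x21.
P2: D(K, 0xBB) = 0xD0; 0xD0 ⊕ 0x7A = 0xAA.
P3: D(K, 0xF1) = 0x9A; 0x9A ⊕ 0xBB = 0x21.
P4: D(K, 0x08) = 0x63; 0x63 ⊕ 0xF1 = 0x92.
P5: D(K, 0x50) = 0x3B; 0x3B ⊕ 0x08 = 0x33.
Blocks that differ from the original plaintext: P1, P2.

P1 = 0x21, P2 = 0xAA, P3 = 0x21, P4 = 0x92, P5 = 0x33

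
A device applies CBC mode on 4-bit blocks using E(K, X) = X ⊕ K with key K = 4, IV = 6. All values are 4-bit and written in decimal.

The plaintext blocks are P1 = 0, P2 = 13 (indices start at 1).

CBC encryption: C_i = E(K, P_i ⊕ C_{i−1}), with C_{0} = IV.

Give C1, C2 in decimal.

C1: P1 ⊕ 6 = 6; E(K, 6) = 2.
C2: P2 ⊕ 2 = 15; E(K, 15) = 11.

C1 = 2, C2 = 11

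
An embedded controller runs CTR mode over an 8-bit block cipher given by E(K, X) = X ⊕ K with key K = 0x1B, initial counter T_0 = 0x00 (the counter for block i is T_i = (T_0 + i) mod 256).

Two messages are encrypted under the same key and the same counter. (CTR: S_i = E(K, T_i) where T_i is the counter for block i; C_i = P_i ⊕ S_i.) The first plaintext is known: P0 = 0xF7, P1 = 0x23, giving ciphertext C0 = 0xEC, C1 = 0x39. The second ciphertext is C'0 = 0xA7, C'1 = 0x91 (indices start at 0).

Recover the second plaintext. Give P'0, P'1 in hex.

P'0 = 0xBC, P'1 = 0x8B

In CTR with a reused counter, both messages share the same keystream S_i, so C_i ⊕ C'_i = P_i ⊕ P'_i and thus P'_i = P_i ⊕ C_i ⊕ C'_i.
P'0: 0xF7 ⊕ 0xEC ⊕ 0xA7 = 0xBC.
P'1: 0x23 ⊕ 0x39 ⊕ 0x91 = 0x8B.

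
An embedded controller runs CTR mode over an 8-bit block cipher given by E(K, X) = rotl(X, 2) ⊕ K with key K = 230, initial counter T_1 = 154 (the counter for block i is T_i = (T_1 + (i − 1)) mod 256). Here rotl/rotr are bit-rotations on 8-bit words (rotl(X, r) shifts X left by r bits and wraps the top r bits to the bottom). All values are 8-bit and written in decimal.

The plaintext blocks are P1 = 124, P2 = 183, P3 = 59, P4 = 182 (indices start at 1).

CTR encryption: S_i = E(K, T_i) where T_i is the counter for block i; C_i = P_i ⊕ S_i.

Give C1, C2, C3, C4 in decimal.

C1 = 240, C2 = 63, C3 = 175, C4 = 38

C1: T = 154, S = E(K, T) = 140; 124 ⊕ 140 = 240.
C2: T = 155, S = E(K, T) = 136; 183 ⊕ 136 = 63.
C3: T = 156, S = E(K, T) = 148; 59 ⊕ 148 = 175.
C4: T = 157, S = E(K, T) = 144; 182 ⊕ 144 = 38.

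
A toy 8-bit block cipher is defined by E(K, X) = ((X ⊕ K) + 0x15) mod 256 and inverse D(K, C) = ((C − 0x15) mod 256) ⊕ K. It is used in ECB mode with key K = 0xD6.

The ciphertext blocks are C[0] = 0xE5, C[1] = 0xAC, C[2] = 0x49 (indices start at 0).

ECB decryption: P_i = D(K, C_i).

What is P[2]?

P[2]: D(K, 0x49) = 0xE2.

P[2] = 0xE2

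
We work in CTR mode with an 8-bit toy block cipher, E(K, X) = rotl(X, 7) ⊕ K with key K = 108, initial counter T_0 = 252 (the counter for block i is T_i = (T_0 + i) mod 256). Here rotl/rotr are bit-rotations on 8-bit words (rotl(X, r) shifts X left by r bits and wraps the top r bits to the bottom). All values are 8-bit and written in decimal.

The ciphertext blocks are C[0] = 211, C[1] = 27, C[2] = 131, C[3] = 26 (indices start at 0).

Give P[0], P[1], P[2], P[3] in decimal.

CTR decryption: S_i = E(K, T_i) where T_i is the counter for block i; P_i = C_i ⊕ S_i.
P[0]: T = 252, S = E(K, T) = 18; 211 ⊕ 18 = 193.
P[1]: T = 253, S = E(K, T) = 146; 27 ⊕ 146 = 137.
P[2]: T = 254, S = E(K, T) = 19; 131 ⊕ 19 = 144.
P[3]: T = 255, S = E(K, T) = 147; 26 ⊕ 147 = 137.

P[0] = 193, P[1] = 137, P[2] = 144, P[3] = 137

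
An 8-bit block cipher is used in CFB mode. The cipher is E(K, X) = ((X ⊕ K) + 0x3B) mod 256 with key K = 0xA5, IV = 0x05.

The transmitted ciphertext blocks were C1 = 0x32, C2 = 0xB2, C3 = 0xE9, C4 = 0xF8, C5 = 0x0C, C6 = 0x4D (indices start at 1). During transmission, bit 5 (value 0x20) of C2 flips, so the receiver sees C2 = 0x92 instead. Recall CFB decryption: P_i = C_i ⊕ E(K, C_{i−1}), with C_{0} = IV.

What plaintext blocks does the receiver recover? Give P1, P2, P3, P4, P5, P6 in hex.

Only C2 changed, to 0x92. In CFB, a change in C_i flips the same bit in P_i and garbles P_{i+1}. Decrypting the received ciphertext:
P1: E(K, 0x05) = 0xDB; 0x32 ⊕ 0xDB = 0xE9.
P2: E(K, 0x32) = 0xD2; 0x92 ⊕ 0xD2 = 0x40.
P3: E(K, 0x92) = 0x72; 0xE9 ⊕ 0x72 = 0x9B.
P4: E(K, 0xE9) = 0x87; 0xF8 ⊕ 0x87 = 0x7F.
P5: E(K, 0xF8) = 0x98; 0x0C ⊕ 0x98 = 0x94.
P6: E(K, 0x0C) = 0xE4; 0x4D ⊕ 0xE4 = 0xA9.
Blocks that differ from the original plaintext: P2, P3.

P1 = 0xE9, P2 = 0x40, P3 = 0x9B, P4 = 0x7F, P5 = 0x94, P6 = 0xA9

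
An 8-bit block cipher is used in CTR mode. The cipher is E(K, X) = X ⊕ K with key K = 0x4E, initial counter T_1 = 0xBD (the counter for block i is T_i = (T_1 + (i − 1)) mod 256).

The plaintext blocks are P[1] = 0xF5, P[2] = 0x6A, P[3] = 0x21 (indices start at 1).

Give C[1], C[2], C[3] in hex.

C[1] = 0x06, C[2] = 0x9A, C[3] = 0xD0

CTR encryption: S_i = E(K, T_i) where T_i is the counter for block i; C_i = P_i ⊕ S_i.
C[1]: T = 0xBD, S = E(K, T) = 0xF3; 0xF5 ⊕ 0xF3 = 0x06.
C[2]: T = 0xBE, S = E(K, T) = 0xF0; 0x6A ⊕ 0xF0 = 0x9A.
C[3]: T = 0xBF, S = E(K, T) = 0xF1; 0x21 ⊕ 0xF1 = 0xD0.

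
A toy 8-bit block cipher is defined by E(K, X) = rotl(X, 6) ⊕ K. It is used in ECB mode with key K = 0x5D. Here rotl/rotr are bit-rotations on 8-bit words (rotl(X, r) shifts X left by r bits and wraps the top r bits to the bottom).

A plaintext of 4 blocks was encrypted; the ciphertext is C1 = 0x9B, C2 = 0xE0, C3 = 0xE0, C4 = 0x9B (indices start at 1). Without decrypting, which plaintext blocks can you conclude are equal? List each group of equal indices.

P1 = P4; P2 = P3

ECB encrypts each block independently with the same key, so equal ciphertext blocks imply equal plaintext blocks.
C1 = C4 = 0x9B, so P1 = P4.
C2 = C3 = 0xE0, so P2 = P3.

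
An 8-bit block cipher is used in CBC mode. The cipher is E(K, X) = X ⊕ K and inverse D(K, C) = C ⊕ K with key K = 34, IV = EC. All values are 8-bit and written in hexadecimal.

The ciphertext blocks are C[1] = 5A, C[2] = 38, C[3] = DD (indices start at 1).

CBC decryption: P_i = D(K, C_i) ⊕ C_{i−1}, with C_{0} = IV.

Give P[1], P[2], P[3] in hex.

P[1] = 82, P[2] = 56, P[3] = D1

P[1]: D(K, 5A) = 6E; 6E ⊕ EC = 82.
P[2]: D(K, 38) = 0C; 0C ⊕ 5A = 56.
P[3]: D(K, DD) = E9; E9 ⊕ 38 = D1.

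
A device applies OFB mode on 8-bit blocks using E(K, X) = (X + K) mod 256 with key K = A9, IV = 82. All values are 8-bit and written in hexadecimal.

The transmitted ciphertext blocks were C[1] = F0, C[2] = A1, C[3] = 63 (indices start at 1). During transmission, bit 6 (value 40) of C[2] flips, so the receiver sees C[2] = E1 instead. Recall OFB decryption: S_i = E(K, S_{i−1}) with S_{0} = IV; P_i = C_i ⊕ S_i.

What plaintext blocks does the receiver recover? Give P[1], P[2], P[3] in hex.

Only C[2] changed, to E1. In OFB, a change in C_i flips the same bit in P_i only; the keystream is unaffected. Decrypting the received ciphertext:
P[1]: S = E(K, 82) = 2B; F0 ⊕ 2B = DB.
P[2]: S = E(K, 2B) = D4; E1 ⊕ D4 = 35.
P[3]: S = E(K, D4) = 7D; 63 ⊕ 7D = 1E.
Blocks that differ from the original plaintext: P[2].

P[1] = DB, P[2] = 35, P[3] = 1E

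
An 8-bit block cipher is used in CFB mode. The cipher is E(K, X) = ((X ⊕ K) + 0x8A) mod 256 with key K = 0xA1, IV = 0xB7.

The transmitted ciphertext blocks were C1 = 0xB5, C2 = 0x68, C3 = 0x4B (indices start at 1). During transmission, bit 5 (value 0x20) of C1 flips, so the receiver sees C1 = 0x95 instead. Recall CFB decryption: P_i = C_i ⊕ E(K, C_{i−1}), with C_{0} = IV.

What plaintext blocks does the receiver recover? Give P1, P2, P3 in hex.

P1 = 0x35, P2 = 0xD6, P3 = 0x18

Only C1 changed, to 0x95. In CFB, a change in C_i flips the same bit in P_i and garbles P_{i+1}. Decrypting the received ciphertext:
P1: E(K, 0xB7) = 0xA0; 0x95 ⊕ 0xA0 = 0x35.
P2: E(K, 0x95) = 0xBE; 0x68 ⊕ 0xBE = 0xD6.
P3: E(K, 0x68) = 0x53; 0x4B ⊕ 0x53 = 0x18.
Blocks that differ from the original plaintext: P1, P2.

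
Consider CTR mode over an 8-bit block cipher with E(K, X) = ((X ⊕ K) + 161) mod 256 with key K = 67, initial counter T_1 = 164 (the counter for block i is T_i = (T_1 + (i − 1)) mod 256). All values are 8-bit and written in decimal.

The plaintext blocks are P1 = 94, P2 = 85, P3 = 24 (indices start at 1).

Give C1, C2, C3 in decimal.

C1 = 214, C2 = 210, C3 = 158

CTR encryption: S_i = E(K, T_i) where T_i is the counter for block i; C_i = P_i ⊕ S_i.
C1: T = 164, S = E(K, T) = 136; 94 ⊕ 136 = 214.
C2: T = 165, S = E(K, T) = 135; 85 ⊕ 135 = 210.
C3: T = 166, S = E(K, T) = 134; 24 ⊕ 134 = 158.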